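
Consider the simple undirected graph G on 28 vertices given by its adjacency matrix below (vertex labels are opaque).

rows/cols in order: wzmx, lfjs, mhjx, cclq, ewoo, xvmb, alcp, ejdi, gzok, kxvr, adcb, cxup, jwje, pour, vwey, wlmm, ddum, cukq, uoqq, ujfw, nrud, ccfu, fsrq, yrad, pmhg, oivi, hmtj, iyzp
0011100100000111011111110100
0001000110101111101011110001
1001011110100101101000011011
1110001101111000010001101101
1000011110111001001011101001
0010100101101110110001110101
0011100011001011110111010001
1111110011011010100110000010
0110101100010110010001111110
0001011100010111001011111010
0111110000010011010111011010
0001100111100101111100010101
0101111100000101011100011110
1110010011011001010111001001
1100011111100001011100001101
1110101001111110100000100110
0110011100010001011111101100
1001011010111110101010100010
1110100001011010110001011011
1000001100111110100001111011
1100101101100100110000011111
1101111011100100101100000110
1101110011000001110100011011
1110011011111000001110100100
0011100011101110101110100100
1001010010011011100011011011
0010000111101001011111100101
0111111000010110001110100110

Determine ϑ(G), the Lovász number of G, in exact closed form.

Vertex ujfw has 15 neighbors: wzmx, alcp, ejdi, adcb, cxup, jwje, pour, vwey, ddum, ccfu, fsrq, yrad, pmhg, hmtj, iyzp.
N(gzok) = {lfjs, mhjx, ewoo, alcp, ejdi, cxup, pour, vwey, cukq, ccfu, fsrq, yrad, pmhg, oivi, hmtj}, |N(gzok)| = 15.
deg(xvmb) = 15; N(xvmb) = {mhjx, ewoo, ejdi, kxvr, adcb, jwje, pour, vwey, ddum, cukq, ccfu, fsrq, yrad, oivi, iyzp}.
deg(ewoo) = 15; N(ewoo) = {wzmx, xvmb, alcp, ejdi, gzok, adcb, cxup, jwje, wlmm, uoqq, nrud, ccfu, fsrq, pmhg, iyzp}.
15-regular, N=28; this is K(8,2), the Kneser graph.
Distinct eigenvalues (to 6 d.p.): [15.0, 1.0, -5.0].
ϑ = −N·λ_min/(λ_max−λ_min) = −28·(-5)/(15−(-5)) = 7.
Numerically 7.0000.

7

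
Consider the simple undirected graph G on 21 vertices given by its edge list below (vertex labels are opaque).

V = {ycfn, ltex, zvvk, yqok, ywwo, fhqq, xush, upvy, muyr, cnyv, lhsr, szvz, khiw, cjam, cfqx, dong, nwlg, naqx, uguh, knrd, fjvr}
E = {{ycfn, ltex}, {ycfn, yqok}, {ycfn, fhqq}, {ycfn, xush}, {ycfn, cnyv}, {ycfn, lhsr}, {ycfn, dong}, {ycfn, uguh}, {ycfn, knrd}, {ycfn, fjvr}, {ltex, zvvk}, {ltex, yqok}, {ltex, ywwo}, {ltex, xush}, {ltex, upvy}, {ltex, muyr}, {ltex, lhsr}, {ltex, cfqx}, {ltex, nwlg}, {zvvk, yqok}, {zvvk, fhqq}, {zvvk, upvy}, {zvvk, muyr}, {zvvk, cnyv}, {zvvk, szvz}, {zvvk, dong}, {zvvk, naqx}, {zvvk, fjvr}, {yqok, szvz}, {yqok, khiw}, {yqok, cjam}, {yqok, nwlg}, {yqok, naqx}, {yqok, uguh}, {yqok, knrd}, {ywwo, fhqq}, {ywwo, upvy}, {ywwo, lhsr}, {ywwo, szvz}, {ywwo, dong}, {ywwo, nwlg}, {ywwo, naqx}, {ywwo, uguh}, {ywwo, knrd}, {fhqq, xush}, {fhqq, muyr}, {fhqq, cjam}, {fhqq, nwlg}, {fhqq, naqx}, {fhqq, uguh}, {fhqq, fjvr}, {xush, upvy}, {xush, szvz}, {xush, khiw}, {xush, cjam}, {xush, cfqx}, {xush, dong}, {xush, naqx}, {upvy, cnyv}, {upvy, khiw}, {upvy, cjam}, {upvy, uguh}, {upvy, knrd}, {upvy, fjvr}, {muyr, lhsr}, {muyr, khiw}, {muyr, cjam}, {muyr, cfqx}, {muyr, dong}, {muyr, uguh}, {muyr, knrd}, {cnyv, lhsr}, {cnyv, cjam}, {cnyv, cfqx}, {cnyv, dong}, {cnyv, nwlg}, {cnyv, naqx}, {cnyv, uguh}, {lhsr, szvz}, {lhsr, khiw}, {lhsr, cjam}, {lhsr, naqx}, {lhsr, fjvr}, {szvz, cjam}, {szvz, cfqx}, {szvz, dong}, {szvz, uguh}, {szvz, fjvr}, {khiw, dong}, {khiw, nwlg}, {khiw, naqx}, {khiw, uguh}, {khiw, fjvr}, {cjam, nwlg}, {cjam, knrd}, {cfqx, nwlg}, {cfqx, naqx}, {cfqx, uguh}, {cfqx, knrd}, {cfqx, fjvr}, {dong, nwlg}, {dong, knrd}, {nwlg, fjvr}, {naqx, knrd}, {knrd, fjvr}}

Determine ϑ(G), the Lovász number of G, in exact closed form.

N(yqok) = {ycfn, ltex, zvvk, szvz, khiw, cjam, nwlg, naqx, uguh, knrd}, |N(yqok)| = 10.
N(szvz) = {zvvk, yqok, ywwo, xush, lhsr, cjam, cfqx, dong, uguh, fjvr}, |N(szvz)| = 10.
Vertex naqx has 10 neighbors: zvvk, yqok, ywwo, fhqq, xush, cnyv, lhsr, khiw, cfqx, knrd.
N(ltex) = {ycfn, zvvk, yqok, ywwo, xush, upvy, muyr, lhsr, cfqx, nwlg}, |N(ltex)| = 10.
G on 21 vertices is 10-regular; Kneser K(7,2) on C(7,2)=21 vertices.
Distinct eigenvalues (to 6 d.p.): [10.0, 1.0, -4.0].
With N=21: ϑ(G) = 21·(-1*(-4))/(10−(-4)) = 6.
Numerically 6.00000.

6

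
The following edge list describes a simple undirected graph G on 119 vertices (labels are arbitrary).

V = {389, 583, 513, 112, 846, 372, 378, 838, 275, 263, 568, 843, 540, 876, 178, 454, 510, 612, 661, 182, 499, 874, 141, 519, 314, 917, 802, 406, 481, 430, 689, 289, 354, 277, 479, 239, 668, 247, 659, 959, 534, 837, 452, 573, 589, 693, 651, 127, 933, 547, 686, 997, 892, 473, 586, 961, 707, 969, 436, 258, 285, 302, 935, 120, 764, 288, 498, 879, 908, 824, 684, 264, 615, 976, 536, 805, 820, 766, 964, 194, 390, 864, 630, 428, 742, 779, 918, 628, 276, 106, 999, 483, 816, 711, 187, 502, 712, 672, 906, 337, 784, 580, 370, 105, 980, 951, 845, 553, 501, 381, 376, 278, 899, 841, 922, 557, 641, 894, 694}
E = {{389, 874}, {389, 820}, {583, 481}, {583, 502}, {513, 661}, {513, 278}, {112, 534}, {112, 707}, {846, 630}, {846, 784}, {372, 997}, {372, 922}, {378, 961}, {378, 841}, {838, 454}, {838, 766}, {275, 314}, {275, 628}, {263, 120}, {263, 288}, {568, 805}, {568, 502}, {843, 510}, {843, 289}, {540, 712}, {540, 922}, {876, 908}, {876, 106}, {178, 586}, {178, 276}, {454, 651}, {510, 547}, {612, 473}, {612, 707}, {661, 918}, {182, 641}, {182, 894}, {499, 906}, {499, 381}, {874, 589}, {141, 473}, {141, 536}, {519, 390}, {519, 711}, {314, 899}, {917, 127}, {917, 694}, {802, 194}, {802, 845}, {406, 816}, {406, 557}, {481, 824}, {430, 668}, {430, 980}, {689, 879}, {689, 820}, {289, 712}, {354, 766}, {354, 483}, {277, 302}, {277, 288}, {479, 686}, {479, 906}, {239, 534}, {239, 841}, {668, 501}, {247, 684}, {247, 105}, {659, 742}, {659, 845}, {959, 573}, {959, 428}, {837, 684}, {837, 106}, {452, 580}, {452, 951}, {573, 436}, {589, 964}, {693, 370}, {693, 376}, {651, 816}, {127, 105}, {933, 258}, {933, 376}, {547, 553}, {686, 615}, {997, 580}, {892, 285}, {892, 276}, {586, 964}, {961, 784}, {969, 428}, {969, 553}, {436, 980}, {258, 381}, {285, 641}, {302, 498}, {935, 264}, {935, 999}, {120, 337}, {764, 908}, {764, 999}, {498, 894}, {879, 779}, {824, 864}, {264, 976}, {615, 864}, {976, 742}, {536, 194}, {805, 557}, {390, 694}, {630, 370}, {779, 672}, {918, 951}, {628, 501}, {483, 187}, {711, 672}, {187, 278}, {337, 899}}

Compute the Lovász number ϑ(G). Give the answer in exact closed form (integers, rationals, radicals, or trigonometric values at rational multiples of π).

Vertex 874 has 2 neighbors: 389, 589.
deg(540) = 2; N(540) = {712, 922}.
N(519) = {390, 711}, |N(519)| = 2.
Vertex 838 has 2 neighbors: 454, 766.
deg(v) = 2 for all v (|V|=119); this is C_{119}, the 119-cycle.
spec(A) ≈ [2.0, 1.9972, 1.9889, 1.975, 1.9556, 1.9307, 1.9005, 1.8649, 1.8242, 1.7784, 1.7276, 1.672, 1.6118, 1.5471, 1.478, 1.4048, 1.3278, 1.247, 1.1627, 1.0752, 0.9847, 0.8915, 0.7957, 0.6978, 0.5979, 0.4964, 0.3934, 0.2894, 0.1845, 0.0792, -0.0264, -0.1319, -0.237, -0.3415, -0.445, -0.5473, -0.6481, -0.747, -0.8439, -0.9384, -1.0303, -1.1194, -1.2053, -1.2878, -1.3668, -1.4419, -1.5131, -1.58, -1.6425, -1.7004, -1.7536, -1.8019, -1.8452, -1.8834, -1.9163, -1.9438, -1.9659, -1.9826, -1.9937, -1.9993] (distinct, 4 d.p.).
Lovász: ϑ = −119(-2*cos(pi/119))/(2+-(-1)*2*cos(pi/119)) = 119*cos(pi/119)/(cos(pi/119) + 1).
= 59.489632… (decimal).
Lovász sandwich 59 ≤ 119*cos(pi/119)/(cos(pi/119) + 1) ≤ 60: both strict.

119*cos(pi/119)/(cos(pi/119) + 1)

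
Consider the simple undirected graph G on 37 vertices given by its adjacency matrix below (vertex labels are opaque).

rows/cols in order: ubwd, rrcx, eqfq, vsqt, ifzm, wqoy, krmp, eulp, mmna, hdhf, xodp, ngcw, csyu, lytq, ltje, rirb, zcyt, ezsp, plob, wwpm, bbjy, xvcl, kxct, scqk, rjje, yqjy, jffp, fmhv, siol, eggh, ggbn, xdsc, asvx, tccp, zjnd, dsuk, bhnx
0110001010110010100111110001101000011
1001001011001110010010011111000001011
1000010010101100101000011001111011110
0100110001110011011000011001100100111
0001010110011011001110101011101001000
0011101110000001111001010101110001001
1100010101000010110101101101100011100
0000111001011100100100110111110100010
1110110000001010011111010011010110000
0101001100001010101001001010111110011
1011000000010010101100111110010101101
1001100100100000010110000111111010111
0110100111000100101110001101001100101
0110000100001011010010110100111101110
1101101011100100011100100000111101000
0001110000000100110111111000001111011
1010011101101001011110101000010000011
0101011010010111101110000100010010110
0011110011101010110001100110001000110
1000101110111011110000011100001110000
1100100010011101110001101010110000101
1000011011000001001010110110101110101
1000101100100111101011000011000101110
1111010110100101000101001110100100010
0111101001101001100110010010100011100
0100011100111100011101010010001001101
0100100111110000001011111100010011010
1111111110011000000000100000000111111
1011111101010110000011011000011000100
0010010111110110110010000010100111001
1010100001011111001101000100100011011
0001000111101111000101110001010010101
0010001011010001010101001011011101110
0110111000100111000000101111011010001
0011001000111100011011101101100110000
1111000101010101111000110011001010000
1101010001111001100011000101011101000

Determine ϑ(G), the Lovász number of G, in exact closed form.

sqrt(37)

N(ngcw) = {ubwd, vsqt, ifzm, eulp, xodp, ezsp, wwpm, bbjy, yqjy, jffp, fmhv, siol, eggh, ggbn, asvx, zjnd, dsuk, bhnx}, |N(ngcw)| = 18.
Vertex fmhv has 18 neighbors: ubwd, rrcx, eqfq, vsqt, ifzm, wqoy, krmp, eulp, mmna, ngcw, csyu, kxct, xdsc, asvx, tccp, zjnd, dsuk, bhnx.
deg(plob) = 18; N(plob) = {eqfq, vsqt, ifzm, wqoy, mmna, hdhf, xodp, csyu, ltje, zcyt, ezsp, xvcl, kxct, yqjy, jffp, ggbn, zjnd, dsuk}.
Vertex xodp has 18 neighbors: ubwd, eqfq, vsqt, ngcw, ltje, zcyt, plob, wwpm, kxct, scqk, rjje, yqjy, jffp, eggh, xdsc, tccp, zjnd, bhnx.
37-vertex 18-regular graph: Paley(37): SR with (k,λ,μ)=(18,8,9).
A has 3 distinct eigenvalues ≈ [18.0, 2.5414, -3.5414].
Lovász (edge-transitive): ϑ = −37·(-sqrt(37)/2 - 1/2)/((18)−(-sqrt(37)/2 - 1/2)) = sqrt(37).
Numerically 6.0828.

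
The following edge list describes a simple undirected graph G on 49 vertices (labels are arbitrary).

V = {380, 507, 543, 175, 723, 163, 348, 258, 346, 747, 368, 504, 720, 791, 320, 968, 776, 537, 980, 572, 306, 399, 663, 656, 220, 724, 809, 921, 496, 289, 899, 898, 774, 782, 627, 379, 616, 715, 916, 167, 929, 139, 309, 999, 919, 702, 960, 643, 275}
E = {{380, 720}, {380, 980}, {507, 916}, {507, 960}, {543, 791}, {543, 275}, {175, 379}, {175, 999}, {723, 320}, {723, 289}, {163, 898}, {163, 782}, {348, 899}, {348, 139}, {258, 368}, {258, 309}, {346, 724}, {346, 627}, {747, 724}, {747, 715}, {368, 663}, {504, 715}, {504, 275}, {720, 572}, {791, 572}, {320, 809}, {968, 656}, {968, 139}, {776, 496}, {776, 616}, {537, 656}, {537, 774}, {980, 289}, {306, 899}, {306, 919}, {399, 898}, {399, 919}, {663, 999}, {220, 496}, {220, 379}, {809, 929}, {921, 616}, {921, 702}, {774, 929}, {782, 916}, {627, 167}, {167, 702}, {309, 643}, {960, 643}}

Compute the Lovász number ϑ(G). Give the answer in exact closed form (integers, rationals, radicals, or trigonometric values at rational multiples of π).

49*cos(pi/49)/(cos(pi/49) + 1)

Vertex 175 has 2 neighbors: 379, 999.
deg(380) = 2; N(380) = {720, 980}.
N(348) = {899, 139}, |N(348)| = 2.
Vertex 809 has 2 neighbors: 320, 929.
49-vertex 2-regular graph: connected 2-regular on 49 ⇒ C_{49}.
The 25 distinct eigenvalues: [2.0, 1.984, 1.935, 1.854, 1.743, 1.603, 1.437, 1.247, 1.037, 0.81, 0.569, 0.319, 0.064, -0.192, -0.445, -0.691, -0.925, -1.144, -1.345, -1.523, -1.676, -1.802, -1.898, -1.963, -1.996].
Lovász: ϑ = −49(-2*cos(pi/49))/(2+-(-1)*2*cos(pi/49)) = 49*cos(pi/49)/(cos(pi/49) + 1).
Numerically 24.4748052.
α=24, χ(Ḡ)=25; ϑ=49*cos(pi/49)/(cos(pi/49) + 1) lies between (both strict).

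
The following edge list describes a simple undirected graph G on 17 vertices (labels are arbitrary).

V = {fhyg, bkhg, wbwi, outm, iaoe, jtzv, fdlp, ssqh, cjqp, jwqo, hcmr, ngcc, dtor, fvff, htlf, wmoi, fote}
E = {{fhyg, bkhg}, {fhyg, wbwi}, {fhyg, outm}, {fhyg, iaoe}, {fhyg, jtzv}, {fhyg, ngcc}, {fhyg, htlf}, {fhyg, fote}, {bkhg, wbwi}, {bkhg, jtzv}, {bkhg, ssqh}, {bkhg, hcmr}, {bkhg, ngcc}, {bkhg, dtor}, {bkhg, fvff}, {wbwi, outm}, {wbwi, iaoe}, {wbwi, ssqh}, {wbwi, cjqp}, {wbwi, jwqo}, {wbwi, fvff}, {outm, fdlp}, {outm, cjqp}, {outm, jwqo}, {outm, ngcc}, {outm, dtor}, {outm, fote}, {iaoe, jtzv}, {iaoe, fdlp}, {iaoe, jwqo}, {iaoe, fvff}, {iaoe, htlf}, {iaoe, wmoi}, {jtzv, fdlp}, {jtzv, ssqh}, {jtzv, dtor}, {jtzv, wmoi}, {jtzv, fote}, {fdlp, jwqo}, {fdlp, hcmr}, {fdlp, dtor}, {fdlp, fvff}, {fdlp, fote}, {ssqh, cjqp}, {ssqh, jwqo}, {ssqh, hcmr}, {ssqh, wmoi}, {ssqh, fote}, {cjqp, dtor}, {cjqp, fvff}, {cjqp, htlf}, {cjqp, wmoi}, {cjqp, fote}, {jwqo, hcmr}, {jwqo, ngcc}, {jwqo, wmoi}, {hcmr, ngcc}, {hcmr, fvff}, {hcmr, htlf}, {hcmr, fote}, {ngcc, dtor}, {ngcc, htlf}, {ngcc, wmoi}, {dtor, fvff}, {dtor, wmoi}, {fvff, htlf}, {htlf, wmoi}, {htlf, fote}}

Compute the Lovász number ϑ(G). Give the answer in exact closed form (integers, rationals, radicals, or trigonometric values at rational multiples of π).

N(wbwi) = {fhyg, bkhg, outm, iaoe, ssqh, cjqp, jwqo, fvff}, |N(wbwi)| = 8.
deg(ngcc) = 8; N(ngcc) = {fhyg, bkhg, outm, jwqo, hcmr, dtor, htlf, wmoi}.
Vertex bkhg has 8 neighbors: fhyg, wbwi, jtzv, ssqh, hcmr, ngcc, dtor, fvff.
deg(jwqo) = 8; N(jwqo) = {wbwi, outm, iaoe, fdlp, ssqh, hcmr, ngcc, wmoi}.
G on 17 vertices is 8-regular; Paley(17): SR with (k,λ,μ)=(8,3,4).
A has 3 distinct eigenvalues ≈ [8.0, 1.562, -2.562].
ϑ = −N·λ_min/(λ_max−λ_min) = −17·(-sqrt(17)/2 - 1/2)/(8−(-sqrt(17)/2 - 1/2)) = sqrt(17).
= 4.12310563… (decimal).

sqrt(17)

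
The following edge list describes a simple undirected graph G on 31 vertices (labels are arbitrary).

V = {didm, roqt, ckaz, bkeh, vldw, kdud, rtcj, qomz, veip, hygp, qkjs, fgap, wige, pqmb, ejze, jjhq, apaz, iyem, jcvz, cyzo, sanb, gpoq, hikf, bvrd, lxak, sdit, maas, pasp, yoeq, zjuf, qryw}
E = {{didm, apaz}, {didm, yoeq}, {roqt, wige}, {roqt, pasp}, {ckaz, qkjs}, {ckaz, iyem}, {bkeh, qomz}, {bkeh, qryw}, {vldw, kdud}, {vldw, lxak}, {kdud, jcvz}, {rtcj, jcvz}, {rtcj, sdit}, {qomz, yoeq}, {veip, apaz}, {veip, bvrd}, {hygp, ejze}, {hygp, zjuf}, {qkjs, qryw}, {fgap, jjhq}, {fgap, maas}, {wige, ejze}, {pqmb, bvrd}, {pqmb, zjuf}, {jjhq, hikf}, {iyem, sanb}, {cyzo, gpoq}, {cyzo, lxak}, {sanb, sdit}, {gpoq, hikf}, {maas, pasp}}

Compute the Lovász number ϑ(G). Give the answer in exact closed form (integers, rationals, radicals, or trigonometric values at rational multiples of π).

N(pqmb) = {bvrd, zjuf}, |N(pqmb)| = 2.
Vertex rtcj has 2 neighbors: jcvz, sdit.
N(bkeh) = {qomz, qryw}, |N(bkeh)| = 2.
Vertex ejze has 2 neighbors: hygp, wige.
Every vertex has degree 2 (N=31); this is C_{31}, the 31-cycle.
The 16 distinct eigenvalues: [2.0, 1.95906, 1.83792, 1.64153, 1.37793, 1.05793, 0.69461, 0.30286, -0.1013, -0.50131, -0.88079, -1.22421, -1.51752, -1.74869, -1.90828, -1.98974].
With N=31: ϑ(G) = 31·(-(-1)*2*cos(pi/31))/(2−(-2*cos(pi/31))) = 31*cos(pi/31)/(cos(pi/31) + 1).
Numerically 15.46013499.
Lovász sandwich 15 ≤ 31*cos(pi/31)/(cos(pi/31) + 1) ≤ 16: both strict.

31*cos(pi/31)/(cos(pi/31) + 1)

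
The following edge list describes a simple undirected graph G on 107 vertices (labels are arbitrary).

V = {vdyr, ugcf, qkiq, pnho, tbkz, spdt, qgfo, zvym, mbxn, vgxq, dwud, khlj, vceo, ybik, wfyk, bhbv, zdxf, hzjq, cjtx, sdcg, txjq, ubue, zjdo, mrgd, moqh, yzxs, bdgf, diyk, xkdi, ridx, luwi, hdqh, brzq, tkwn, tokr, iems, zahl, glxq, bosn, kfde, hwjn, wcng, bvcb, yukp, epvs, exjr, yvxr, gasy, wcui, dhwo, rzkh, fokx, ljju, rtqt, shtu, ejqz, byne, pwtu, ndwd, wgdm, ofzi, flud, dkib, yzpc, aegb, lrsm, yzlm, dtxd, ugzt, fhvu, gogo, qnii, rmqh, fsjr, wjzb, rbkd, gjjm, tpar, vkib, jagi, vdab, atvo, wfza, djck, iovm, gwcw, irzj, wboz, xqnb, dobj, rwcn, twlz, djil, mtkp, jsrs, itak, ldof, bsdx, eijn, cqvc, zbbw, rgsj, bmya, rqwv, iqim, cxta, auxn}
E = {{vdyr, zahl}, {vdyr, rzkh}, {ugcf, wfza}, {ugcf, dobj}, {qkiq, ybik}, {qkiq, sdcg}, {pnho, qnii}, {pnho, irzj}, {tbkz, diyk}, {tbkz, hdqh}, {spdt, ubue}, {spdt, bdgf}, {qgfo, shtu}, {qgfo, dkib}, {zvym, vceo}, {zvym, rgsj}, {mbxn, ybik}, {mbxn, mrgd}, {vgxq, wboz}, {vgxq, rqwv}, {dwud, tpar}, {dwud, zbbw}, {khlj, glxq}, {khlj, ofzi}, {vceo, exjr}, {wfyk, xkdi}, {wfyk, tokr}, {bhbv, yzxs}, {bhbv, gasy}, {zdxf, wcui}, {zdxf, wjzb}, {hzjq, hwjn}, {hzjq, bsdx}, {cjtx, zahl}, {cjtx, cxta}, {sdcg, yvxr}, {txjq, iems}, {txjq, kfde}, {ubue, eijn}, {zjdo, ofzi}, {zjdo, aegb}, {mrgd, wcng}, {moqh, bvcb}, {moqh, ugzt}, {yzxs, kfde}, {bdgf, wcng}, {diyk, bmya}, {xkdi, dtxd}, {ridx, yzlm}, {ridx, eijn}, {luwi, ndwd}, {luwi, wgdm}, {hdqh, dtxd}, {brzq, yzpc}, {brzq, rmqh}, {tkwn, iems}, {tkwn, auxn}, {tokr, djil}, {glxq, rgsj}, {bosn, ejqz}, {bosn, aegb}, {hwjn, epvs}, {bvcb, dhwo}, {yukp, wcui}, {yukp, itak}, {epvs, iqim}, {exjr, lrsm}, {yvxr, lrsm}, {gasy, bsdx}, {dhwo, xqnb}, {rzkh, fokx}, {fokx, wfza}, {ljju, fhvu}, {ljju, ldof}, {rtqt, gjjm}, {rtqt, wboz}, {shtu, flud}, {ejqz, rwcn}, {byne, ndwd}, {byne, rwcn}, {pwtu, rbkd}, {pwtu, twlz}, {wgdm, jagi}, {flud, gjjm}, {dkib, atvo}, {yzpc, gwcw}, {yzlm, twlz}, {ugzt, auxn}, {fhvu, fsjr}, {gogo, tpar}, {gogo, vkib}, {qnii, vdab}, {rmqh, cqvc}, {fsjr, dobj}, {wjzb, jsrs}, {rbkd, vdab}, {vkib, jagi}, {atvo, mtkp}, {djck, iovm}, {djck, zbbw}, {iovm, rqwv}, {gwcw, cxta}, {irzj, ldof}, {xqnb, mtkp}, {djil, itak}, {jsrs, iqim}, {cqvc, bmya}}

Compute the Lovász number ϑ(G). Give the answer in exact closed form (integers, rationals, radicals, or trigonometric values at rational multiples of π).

107*cos(pi/107)/(cos(pi/107) + 1)

N(pwtu) = {rbkd, twlz}, |N(pwtu)| = 2.
N(jagi) = {wgdm, vkib}, |N(jagi)| = 2.
N(yzpc) = {brzq, gwcw}, |N(yzpc)| = 2.
deg(qgfo) = 2; N(qgfo) = {shtu, dkib}.
2-regular, N=107; a single 107-cycle (edge-transitive).
The 54 distinct eigenvalues: [2.0, 1.99655, 1.98622, 1.96905, 1.94508, 1.91441, 1.87714, 1.8334, 1.78334, 1.72714, 1.66498, 1.59707, 1.52367, 1.44501, 1.36137, 1.27304, 1.18032, 1.08353, 0.983, 0.87909, 0.77214, 0.66254, 0.55065, 0.43686, 0.32157, 0.20516, 0.08805, -0.02936, -0.14667, -0.26348, -0.37938, -0.49397, -0.60685, -0.71765, -0.82597, -0.93145, -1.03371, -1.13241, -1.22721, -1.31777, -1.40379, -1.48498, -1.56104, -1.63173, -1.69679, -1.756, -1.80915, -1.85607, -1.8966, -1.93058, -1.95791, -1.97849, -1.99225, -1.99914].
With N=107: ϑ(G) = 107·(-(-1)*2*cos(pi/107))/(2−(-2*cos(pi/107))) = 107*cos(pi/107)/(cos(pi/107) + 1).
≈ 53.4884684 (to 7 d.p.).
53 ≤ 107*cos(pi/107)/(cos(pi/107) + 1) ≤ 54: both strict.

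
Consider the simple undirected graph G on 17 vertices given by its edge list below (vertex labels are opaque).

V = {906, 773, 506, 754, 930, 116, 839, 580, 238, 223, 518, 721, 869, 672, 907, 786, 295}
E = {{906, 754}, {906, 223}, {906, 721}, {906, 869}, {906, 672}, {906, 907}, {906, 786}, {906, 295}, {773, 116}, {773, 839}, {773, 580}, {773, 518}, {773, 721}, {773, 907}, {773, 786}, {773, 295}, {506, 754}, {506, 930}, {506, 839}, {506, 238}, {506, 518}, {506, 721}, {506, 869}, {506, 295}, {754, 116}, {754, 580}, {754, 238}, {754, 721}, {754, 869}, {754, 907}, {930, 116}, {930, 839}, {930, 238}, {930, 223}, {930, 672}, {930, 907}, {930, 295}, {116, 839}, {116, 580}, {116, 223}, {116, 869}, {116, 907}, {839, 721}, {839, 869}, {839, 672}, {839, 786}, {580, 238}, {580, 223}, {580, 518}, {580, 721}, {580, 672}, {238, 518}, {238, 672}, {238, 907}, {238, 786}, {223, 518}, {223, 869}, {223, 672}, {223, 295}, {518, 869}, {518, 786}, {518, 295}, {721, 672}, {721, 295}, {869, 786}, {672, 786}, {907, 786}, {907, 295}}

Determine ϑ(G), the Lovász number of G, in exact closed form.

sqrt(17)

Vertex 869 has 8 neighbors: 906, 506, 754, 116, 839, 223, 518, 786.
Vertex 223 has 8 neighbors: 906, 930, 116, 580, 518, 869, 672, 295.
deg(907) = 8; N(907) = {906, 773, 754, 930, 116, 238, 786, 295}.
N(518) = {773, 506, 580, 238, 223, 869, 786, 295}, |N(518)| = 8.
Regular of degree 8 on 17 vertices: strongly regular (17,8,3,4).
Distinct eigenvalues (to 3 d.p.): [8.0, 1.562, -2.562].
ϑ = −N·λ_min/(λ_max−λ_min) = −17·(-sqrt(17)/2 - 1/2)/(8−(-sqrt(17)/2 - 1/2)) = sqrt(17).
ϑ(G) ≈ 4.1231056.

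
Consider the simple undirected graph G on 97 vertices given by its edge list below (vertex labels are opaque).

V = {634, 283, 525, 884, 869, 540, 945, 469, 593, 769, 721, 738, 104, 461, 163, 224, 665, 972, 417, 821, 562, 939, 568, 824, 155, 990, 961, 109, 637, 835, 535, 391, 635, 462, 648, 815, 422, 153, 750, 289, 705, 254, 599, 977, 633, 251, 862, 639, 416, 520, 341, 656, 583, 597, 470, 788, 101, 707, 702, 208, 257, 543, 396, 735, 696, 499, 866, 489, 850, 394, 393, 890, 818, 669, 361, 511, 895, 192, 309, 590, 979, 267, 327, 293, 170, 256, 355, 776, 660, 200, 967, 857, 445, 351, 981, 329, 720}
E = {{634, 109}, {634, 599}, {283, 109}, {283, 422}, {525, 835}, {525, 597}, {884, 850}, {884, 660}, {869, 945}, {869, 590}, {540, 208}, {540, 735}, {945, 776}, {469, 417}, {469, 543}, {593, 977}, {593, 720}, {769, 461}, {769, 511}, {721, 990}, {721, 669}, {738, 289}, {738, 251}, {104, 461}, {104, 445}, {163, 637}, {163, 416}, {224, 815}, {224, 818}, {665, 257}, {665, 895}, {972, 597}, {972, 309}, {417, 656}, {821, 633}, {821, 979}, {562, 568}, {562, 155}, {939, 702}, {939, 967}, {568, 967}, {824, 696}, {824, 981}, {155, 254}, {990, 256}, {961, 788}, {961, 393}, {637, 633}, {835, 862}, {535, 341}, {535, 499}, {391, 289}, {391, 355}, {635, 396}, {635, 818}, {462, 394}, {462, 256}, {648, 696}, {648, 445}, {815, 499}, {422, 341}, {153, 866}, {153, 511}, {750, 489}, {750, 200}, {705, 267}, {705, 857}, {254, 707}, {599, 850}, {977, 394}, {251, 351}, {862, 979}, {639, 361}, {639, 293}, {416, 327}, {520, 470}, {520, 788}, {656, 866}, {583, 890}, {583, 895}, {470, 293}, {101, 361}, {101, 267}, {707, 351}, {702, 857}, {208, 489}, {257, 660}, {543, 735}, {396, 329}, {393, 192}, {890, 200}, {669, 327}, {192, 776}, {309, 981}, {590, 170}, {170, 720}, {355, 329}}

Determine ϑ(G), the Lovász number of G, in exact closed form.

deg(351) = 2; N(351) = {251, 707}.
N(327) = {416, 669}, |N(327)| = 2.
Vertex 857 has 2 neighbors: 705, 702.
deg(109) = 2; N(109) = {634, 283}.
2-regular, N=97; the odd cycle C_{97}.
A has 49 distinct eigenvalues ≈ [2.0, 1.996, 1.983, 1.962, 1.933, 1.896, 1.851, 1.798, 1.737, 1.67, 1.595, 1.513, 1.426, 1.332, 1.232, 1.128, 1.019, 0.905, 0.788, 0.667, 0.544, 0.418, 0.29, 0.162, 0.032, -0.097, -0.226, -0.354, -0.481, -0.606, -0.728, -0.847, -0.962, -1.074, -1.181, -1.283, -1.379, -1.47, -1.555, -1.633, -1.704, -1.769, -1.825, -1.874, -1.916, -1.949, -1.974, -1.991, -1.999].
−97·(-2*cos(pi/97)) / ((2)−(-2*cos(pi/97))) = 97*cos(pi/97)/(cos(pi/97) + 1) = ϑ(G).
= 48.487279214… (decimal).
Check 48 ≤ 97*cos(pi/97)/(cos(pi/97) + 1) ≤ 49: both strict.

97*cos(pi/97)/(cos(pi/97) + 1)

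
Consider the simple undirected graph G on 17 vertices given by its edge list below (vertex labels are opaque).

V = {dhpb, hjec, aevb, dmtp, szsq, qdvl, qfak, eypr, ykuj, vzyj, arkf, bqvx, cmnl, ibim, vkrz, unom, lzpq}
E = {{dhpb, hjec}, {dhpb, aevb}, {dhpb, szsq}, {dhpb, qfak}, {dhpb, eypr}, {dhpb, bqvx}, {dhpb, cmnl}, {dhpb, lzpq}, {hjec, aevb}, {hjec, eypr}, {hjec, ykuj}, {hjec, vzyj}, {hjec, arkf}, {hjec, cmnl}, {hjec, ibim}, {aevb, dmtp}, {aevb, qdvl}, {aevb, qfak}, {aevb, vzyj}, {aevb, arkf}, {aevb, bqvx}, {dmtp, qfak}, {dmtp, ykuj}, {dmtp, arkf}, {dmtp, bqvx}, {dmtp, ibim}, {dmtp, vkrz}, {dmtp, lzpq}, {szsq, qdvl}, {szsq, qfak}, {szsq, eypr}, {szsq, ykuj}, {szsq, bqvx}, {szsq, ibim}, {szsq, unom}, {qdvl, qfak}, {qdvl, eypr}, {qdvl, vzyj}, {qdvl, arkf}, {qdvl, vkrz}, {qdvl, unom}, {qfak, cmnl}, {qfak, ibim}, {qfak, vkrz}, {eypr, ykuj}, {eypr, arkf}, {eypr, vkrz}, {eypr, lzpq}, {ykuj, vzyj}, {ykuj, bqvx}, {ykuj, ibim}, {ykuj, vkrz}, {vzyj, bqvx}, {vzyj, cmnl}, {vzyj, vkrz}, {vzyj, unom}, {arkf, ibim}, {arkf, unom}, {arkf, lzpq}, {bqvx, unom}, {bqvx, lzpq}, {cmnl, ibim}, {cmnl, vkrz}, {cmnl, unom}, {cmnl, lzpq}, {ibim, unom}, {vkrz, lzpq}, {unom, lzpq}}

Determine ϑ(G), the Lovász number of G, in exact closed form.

sqrt(17)

deg(hjec) = 8; N(hjec) = {dhpb, aevb, eypr, ykuj, vzyj, arkf, cmnl, ibim}.
deg(unom) = 8; N(unom) = {szsq, qdvl, vzyj, arkf, bqvx, cmnl, ibim, lzpq}.
deg(bqvx) = 8; N(bqvx) = {dhpb, aevb, dmtp, szsq, ykuj, vzyj, unom, lzpq}.
deg(cmnl) = 8; N(cmnl) = {dhpb, hjec, qfak, vzyj, ibim, vkrz, unom, lzpq}.
G on 17 vertices is 8-regular; strongly regular (17,8,3,4).
spec(A) ≈ [8.0, 1.56155, -2.56155] (distinct, 5 d.p.).
ϑ = −N·λ_min/(λ_max−λ_min) = −17·(-sqrt(17)/2 - 1/2)/(8−(-sqrt(17)/2 - 1/2)) = sqrt(17).
≈ 4.1231056 (to 7 d.p.).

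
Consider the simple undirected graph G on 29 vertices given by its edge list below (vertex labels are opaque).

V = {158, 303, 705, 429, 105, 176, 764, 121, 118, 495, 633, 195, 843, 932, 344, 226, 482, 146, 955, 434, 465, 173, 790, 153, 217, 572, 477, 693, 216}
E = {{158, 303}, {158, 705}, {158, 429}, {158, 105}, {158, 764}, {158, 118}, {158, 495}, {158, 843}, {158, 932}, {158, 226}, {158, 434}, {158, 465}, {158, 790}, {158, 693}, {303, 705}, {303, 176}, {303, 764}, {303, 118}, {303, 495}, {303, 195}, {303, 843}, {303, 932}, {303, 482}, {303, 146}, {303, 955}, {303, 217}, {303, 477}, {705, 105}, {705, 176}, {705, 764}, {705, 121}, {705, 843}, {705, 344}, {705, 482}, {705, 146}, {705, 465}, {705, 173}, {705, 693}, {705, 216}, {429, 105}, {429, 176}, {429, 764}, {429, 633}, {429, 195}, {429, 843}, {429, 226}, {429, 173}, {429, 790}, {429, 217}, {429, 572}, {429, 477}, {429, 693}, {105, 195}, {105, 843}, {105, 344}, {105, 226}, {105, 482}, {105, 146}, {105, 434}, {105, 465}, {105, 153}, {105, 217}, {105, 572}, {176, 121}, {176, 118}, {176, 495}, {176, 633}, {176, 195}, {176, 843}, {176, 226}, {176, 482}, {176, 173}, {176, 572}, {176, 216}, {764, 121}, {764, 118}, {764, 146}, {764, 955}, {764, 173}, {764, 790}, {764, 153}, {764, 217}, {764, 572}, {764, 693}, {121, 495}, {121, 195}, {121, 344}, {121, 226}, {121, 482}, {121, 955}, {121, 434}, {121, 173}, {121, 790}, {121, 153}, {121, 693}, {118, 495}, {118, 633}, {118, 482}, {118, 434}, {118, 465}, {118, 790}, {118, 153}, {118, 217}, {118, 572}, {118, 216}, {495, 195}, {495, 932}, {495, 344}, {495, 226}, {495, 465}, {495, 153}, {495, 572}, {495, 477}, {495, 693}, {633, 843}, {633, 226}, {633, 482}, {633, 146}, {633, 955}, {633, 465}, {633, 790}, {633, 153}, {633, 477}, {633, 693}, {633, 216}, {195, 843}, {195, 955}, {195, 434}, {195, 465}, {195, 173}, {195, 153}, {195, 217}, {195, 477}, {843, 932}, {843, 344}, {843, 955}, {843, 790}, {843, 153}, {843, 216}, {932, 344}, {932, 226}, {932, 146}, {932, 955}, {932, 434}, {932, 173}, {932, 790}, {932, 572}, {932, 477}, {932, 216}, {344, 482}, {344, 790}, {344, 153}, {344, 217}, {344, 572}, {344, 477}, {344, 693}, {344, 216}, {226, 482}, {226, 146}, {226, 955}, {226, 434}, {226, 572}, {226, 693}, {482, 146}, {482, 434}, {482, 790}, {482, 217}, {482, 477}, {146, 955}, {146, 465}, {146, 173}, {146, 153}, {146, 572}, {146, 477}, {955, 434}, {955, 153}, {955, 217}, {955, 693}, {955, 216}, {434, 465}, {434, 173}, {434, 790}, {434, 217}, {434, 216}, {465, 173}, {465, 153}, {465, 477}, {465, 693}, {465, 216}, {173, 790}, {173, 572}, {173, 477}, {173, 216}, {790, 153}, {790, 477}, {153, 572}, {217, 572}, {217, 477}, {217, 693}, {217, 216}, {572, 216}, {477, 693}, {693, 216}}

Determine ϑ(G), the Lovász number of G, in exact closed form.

sqrt(29)

Vertex 158 has 14 neighbors: 303, 705, 429, 105, 764, 118, 495, 843, 932, 226, 434, 465, 790, 693.
Vertex 146 has 14 neighbors: 303, 705, 105, 764, 633, 932, 226, 482, 955, 465, 173, 153, 572, 477.
N(932) = {158, 303, 495, 843, 344, 226, 146, 955, 434, 173, 790, 572, 477, 216}, |N(932)| = 14.
Vertex 344 has 14 neighbors: 705, 105, 121, 495, 843, 932, 482, 790, 153, 217, 572, 477, 693, 216.
G on 29 vertices is 14-regular; strongly regular (29,14,6,7).
A has 3 distinct eigenvalues ≈ [14.0, 2.192582, -3.192582].
λ_max=14, λ_min=-sqrt(29)/2 - 1/2; ϑ = −29·λ_min/(λ_max−λ_min) = sqrt(29).
≈ 5.3851648 (to 7 d.p.).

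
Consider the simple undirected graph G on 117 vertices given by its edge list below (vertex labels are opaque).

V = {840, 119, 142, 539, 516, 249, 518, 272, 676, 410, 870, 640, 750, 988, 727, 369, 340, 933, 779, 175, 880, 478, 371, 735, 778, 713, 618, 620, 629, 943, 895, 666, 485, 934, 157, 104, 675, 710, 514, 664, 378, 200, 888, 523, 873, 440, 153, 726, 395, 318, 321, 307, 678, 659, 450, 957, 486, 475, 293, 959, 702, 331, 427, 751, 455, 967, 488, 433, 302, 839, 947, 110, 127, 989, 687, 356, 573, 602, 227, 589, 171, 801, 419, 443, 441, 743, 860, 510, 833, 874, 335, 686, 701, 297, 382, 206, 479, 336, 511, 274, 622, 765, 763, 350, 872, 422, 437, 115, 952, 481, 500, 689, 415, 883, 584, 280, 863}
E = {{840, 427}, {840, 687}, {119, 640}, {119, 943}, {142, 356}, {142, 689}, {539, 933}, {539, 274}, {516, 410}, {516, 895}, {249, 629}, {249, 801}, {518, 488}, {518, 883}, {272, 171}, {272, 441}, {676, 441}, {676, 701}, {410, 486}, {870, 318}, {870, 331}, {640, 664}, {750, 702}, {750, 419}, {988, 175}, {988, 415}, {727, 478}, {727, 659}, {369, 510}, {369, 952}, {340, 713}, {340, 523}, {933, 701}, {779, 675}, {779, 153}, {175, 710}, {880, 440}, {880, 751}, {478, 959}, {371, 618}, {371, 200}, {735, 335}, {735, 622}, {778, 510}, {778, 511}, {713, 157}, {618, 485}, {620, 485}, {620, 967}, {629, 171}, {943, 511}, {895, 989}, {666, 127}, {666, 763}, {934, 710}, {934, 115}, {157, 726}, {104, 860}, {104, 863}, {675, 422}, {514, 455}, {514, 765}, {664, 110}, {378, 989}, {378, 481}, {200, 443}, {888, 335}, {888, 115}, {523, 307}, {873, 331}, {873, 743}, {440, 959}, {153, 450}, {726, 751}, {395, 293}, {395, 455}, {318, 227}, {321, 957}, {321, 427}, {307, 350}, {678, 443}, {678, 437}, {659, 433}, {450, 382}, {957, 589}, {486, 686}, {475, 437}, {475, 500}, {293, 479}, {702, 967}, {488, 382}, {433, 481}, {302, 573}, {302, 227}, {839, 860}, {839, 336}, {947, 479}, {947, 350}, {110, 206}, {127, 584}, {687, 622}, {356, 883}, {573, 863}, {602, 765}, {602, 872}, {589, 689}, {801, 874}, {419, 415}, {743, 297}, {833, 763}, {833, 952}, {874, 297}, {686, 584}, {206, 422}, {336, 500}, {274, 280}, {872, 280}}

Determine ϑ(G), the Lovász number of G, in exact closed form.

117*cos(pi/117)/(cos(pi/117) + 1)

N(382) = {450, 488}, |N(382)| = 2.
Vertex 119 has 2 neighbors: 640, 943.
deg(778) = 2; N(778) = {510, 511}.
Vertex 664 has 2 neighbors: 640, 110.
deg(v) = 2 for all v (|V|=117); the odd cycle C_{117}.
spec(A) ≈ [2.0, 1.997117, 1.988475, 1.974101, 1.954034, 1.928333, 1.897073, 1.860343, 1.818249, 1.770912, 1.71847, 1.661072, 1.598886, 1.532089, 1.460875, 1.385449, 1.306028, 1.222842, 1.136129, 1.046142, 0.953137, 0.857385, 0.759161, 0.658748, 0.556435, 0.452518, 0.347296, 0.241073, 0.134155, 0.02685, -0.080532, -0.187682, -0.294291, -0.400051, -0.504658, -0.60781, -0.70921, -0.808564, -0.905588, -1.0, -1.091529, -1.179911, -1.264891, -1.346224, -1.423675, -1.497021, -1.566052, -1.630567, -1.69038, -1.74532, -1.795227, -1.839959, -1.879385, -1.913393, -1.941884, -1.964775, -1.982002, -1.993515, -1.999279] (distinct, 6 d.p.).
With N=117: ϑ(G) = 117·(-(-1)*2*cos(pi/117))/(2−(-2*cos(pi/117))) = 117*cos(pi/117)/(cos(pi/117) + 1).
≈ 58.489454284 (to 9 d.p.).
58 ≤ 117*cos(pi/117)/(cos(pi/117) + 1) ≤ 59: both strict.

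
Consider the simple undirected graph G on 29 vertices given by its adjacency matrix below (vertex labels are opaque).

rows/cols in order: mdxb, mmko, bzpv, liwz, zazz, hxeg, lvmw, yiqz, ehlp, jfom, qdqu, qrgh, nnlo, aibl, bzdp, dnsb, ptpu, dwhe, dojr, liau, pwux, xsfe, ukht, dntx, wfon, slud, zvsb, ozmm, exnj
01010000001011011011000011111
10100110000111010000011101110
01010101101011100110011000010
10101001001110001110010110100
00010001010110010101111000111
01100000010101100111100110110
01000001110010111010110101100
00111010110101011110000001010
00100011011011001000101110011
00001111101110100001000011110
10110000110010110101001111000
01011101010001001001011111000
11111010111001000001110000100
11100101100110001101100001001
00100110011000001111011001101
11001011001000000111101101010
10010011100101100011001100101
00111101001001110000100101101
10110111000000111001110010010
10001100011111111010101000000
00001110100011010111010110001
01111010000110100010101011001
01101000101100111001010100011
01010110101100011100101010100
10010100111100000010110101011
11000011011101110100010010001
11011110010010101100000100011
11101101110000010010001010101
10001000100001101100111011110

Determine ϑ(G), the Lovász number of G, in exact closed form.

sqrt(29)

deg(mdxb) = 14; N(mdxb) = {mmko, liwz, qdqu, nnlo, aibl, dnsb, ptpu, dojr, liau, wfon, slud, zvsb, ozmm, exnj}.
N(aibl) = {mdxb, mmko, bzpv, hxeg, yiqz, ehlp, qrgh, nnlo, ptpu, dwhe, liau, pwux, slud, exnj}, |N(aibl)| = 14.
N(dwhe) = {bzpv, liwz, zazz, hxeg, yiqz, qdqu, aibl, bzdp, dnsb, pwux, dntx, slud, zvsb, exnj}, |N(dwhe)| = 14.
N(ptpu) = {mdxb, liwz, lvmw, yiqz, ehlp, qrgh, aibl, bzdp, dojr, liau, ukht, dntx, zvsb, exnj}, |N(ptpu)| = 14.
Regular of degree 14 on 29 vertices: strongly regular (29,14,6,7).
A has 3 distinct eigenvalues ≈ [14.0, 2.1926, -3.1926].
Lovász (edge-transitive): ϑ = −29·(-sqrt(29)/2 - 1/2)/((14)−(-sqrt(29)/2 - 1/2)) = sqrt(29).
= 5.3851648… (decimal).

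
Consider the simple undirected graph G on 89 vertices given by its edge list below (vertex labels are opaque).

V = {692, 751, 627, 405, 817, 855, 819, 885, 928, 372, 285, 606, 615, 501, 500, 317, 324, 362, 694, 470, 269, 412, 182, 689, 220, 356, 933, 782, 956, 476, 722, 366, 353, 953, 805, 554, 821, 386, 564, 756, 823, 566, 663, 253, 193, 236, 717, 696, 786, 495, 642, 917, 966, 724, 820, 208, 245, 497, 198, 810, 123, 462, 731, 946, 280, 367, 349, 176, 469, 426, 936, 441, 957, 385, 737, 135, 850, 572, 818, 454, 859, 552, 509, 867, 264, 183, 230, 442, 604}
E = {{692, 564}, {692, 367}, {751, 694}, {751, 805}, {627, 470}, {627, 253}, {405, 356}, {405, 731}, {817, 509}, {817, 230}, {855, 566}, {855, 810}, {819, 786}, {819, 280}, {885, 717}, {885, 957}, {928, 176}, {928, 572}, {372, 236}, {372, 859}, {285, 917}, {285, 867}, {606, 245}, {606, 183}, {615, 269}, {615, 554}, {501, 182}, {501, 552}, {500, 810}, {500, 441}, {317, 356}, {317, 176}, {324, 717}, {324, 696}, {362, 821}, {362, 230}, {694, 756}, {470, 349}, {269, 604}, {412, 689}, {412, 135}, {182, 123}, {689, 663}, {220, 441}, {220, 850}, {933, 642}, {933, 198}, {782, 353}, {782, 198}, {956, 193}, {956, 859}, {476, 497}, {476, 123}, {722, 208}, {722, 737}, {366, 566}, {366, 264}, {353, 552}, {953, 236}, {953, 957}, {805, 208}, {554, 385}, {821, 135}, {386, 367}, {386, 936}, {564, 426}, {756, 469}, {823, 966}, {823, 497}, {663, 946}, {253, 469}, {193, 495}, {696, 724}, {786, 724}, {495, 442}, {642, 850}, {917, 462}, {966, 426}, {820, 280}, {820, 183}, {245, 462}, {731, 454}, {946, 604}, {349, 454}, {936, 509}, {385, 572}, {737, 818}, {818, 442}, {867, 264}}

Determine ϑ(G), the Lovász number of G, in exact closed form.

N(405) = {356, 731}, |N(405)| = 2.
Vertex 572 has 2 neighbors: 928, 385.
N(182) = {501, 123}, |N(182)| = 2.
deg(606) = 2; N(606) = {245, 183}.
deg(v) = 2 for all v (|V|=89); connected 2-regular on 89 ⇒ C_{89}.
Distinct eigenvalues (to 5 d.p.): [2.0, 1.99502, 1.9801, 1.95531, 1.92078, 1.87669, 1.82324, 1.76071, 1.68941, 1.60969, 1.52196, 1.42664, 1.32421, 1.21519, 1.10011, 0.97955, 0.85411, 0.72442, 0.59112, 0.45487, 0.31635, 0.17626, 0.0353, -0.10585, -0.24646, -0.38585, -0.52332, -0.65818, -0.78976, -0.9174, -1.04048, -1.15837, -1.27049, -1.37628, -1.47522, -1.5668, -1.65058, -1.72614, -1.79309, -1.85112, -1.89992, -1.93926, -1.96893, -1.9888, -1.99875].
−89·(-2*cos(pi/89)) / ((2)−(-2*cos(pi/89))) = 89*cos(pi/89)/(cos(pi/89) + 1) = ϑ(G).
= 44.4861353… (decimal).
Check 44 ≤ 89*cos(pi/89)/(cos(pi/89) + 1) ≤ 45: both strict.

89*cos(pi/89)/(cos(pi/89) + 1)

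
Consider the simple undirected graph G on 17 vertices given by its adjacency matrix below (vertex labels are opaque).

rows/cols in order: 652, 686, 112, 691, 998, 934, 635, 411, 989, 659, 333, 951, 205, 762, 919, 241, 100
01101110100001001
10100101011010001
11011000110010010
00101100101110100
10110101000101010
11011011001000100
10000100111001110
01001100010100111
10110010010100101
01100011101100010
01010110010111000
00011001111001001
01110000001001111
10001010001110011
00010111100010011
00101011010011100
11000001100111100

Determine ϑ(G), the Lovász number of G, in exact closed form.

sqrt(17)

deg(635) = 8; N(635) = {652, 934, 989, 659, 333, 762, 919, 241}.
Vertex 989 has 8 neighbors: 652, 112, 691, 635, 659, 951, 919, 100.
N(659) = {686, 112, 635, 411, 989, 333, 951, 241}, |N(659)| = 8.
N(333) = {686, 691, 934, 635, 659, 951, 205, 762}, |N(333)| = 8.
Regular of degree 8 on 17 vertices: strongly regular (17,8,3,4).
The 3 distinct eigenvalues: [8.0, 1.56155, -2.56155].
With N=17: ϑ(G) = 17·(-(-sqrt(17)/2 - 1/2))/(8−(-sqrt(17)/2 - 1/2)) = sqrt(17).
= 4.12311… (decimal).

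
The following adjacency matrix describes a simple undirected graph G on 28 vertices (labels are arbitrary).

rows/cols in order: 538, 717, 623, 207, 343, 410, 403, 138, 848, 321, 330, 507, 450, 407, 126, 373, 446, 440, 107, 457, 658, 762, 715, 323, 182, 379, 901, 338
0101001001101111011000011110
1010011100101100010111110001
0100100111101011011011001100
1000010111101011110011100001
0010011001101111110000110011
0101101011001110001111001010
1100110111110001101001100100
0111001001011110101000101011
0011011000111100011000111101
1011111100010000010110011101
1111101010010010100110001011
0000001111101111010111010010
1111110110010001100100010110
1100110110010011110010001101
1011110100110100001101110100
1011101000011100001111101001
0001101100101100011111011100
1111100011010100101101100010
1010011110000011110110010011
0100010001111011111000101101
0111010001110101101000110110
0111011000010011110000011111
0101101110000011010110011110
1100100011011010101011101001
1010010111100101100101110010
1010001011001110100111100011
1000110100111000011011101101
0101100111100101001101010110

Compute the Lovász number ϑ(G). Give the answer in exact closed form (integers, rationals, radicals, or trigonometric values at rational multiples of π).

7

deg(373) = 15; N(373) = {538, 623, 207, 343, 403, 507, 450, 407, 107, 457, 658, 762, 715, 182, 338}.
Vertex 182 has 15 neighbors: 538, 623, 410, 138, 848, 321, 330, 407, 373, 446, 457, 762, 715, 323, 901.
deg(717) = 15; N(717) = {538, 623, 410, 403, 138, 330, 450, 407, 440, 457, 658, 762, 715, 323, 338}.
N(207) = {538, 410, 138, 848, 321, 330, 450, 126, 373, 446, 440, 658, 762, 715, 338}, |N(207)| = 15.
Regular of degree 15 on 28 vertices: Kneser K(8,2) on C(8,2)=28 vertices.
spec(A) ≈ [15.0, 1.0, -5.0] (distinct, 5 d.p.).
With N=28: ϑ(G) = 28·(-1*(-5))/(15−(-5)) = 7.
= 7.000000000… (decimal).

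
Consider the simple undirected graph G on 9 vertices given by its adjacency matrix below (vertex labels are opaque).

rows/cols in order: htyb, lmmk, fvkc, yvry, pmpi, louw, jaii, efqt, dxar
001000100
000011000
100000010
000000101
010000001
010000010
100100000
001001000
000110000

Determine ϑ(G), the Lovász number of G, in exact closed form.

Vertex pmpi has 2 neighbors: lmmk, dxar.
N(yvry) = {jaii, dxar}, |N(yvry)| = 2.
deg(jaii) = 2; N(jaii) = {htyb, yvry}.
N(lmmk) = {pmpi, louw}, |N(lmmk)| = 2.
2-regular, N=9; a single 9-cycle (edge-transitive).
A has 5 distinct eigenvalues ≈ [2.0, 1.5321, 0.3473, -1.0, -1.8794].
λ_max=2, λ_min=-2*cos(pi/9); ϑ = −9·λ_min/(λ_max−λ_min) = 9*cos(pi/9)/(cos(pi/9) + 1).
= 4.360089581… (decimal).
Sandwich: α(G)=4 ≤ ϑ(G)=9*cos(pi/9)/(cos(pi/9) + 1) ≤ χ(Ḡ)=5 (both strict).

9*cos(pi/9)/(cos(pi/9) + 1)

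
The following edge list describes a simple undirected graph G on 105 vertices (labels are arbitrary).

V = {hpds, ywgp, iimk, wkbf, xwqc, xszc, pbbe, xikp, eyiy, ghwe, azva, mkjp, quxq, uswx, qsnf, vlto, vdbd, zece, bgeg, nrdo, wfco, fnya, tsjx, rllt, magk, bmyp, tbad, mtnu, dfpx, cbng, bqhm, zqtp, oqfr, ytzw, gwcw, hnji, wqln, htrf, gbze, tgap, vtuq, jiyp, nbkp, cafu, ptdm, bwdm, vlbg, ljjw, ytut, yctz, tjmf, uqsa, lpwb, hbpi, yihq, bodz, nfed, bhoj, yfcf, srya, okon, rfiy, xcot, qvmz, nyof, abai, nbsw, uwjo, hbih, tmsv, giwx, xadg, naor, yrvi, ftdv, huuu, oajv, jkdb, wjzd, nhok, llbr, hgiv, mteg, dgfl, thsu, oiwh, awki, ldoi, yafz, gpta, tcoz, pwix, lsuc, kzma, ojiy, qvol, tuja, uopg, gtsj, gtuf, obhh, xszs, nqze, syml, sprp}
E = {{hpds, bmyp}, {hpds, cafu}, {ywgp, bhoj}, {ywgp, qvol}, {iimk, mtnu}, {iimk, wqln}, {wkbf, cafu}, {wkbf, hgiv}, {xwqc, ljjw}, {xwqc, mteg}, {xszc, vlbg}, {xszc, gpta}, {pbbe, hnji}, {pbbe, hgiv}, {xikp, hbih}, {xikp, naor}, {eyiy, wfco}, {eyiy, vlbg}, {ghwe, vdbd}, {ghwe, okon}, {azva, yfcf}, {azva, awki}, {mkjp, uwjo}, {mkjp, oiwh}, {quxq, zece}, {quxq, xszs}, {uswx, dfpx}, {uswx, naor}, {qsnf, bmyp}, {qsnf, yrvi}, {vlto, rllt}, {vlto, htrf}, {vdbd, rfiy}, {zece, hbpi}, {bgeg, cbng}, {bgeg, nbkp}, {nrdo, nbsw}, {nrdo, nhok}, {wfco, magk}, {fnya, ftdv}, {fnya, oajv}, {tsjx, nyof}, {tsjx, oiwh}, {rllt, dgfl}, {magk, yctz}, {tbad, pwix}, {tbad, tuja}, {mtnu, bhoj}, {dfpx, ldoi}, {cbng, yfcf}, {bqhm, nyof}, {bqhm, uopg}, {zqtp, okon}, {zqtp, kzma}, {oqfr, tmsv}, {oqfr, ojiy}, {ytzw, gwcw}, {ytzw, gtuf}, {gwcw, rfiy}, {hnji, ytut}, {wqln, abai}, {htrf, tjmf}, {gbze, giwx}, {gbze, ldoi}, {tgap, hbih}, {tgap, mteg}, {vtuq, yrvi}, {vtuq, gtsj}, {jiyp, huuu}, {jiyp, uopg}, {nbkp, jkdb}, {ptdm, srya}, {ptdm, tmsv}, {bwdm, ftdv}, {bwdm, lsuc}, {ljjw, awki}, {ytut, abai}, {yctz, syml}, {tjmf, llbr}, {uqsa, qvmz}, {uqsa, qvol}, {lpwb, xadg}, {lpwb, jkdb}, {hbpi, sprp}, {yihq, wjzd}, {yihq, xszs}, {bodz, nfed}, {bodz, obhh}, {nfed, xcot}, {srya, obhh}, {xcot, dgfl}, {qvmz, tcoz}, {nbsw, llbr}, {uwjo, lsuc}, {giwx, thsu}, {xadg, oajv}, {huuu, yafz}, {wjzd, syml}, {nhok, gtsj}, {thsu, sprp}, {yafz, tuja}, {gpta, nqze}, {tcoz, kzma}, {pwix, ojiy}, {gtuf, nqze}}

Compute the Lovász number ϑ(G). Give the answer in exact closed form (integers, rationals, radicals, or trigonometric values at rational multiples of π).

105*cos(pi/105)/(cos(pi/105) + 1)

deg(zece) = 2; N(zece) = {quxq, hbpi}.
N(abai) = {wqln, ytut}, |N(abai)| = 2.
Vertex xwqc has 2 neighbors: ljjw, mteg.
deg(tsjx) = 2; N(tsjx) = {nyof, oiwh}.
G on 105 vertices is 2-regular; this is C_{105}, the 105-cycle.
spec(A) ≈ [2.0, 1.99642, 1.985694, 1.967859, 1.94298, 1.911146, 1.87247, 1.827091, 1.775172, 1.716898, 1.652478, 1.582142, 1.506143, 1.424752, 1.338261, 1.24698, 1.151234, 1.051368, 0.947737, 0.840714, 0.730682, 0.618034, 0.503174, 0.386512, 0.268467, 0.14946, 0.029919, -0.08973, -0.209057, -0.327636, -0.445042, -0.560855, -0.67466, -0.78605, -0.894626, -1.0, -1.101794, -1.199644, -1.293199, -1.382125, -1.466104, -1.544834, -1.618034, -1.685442, -1.746816, -1.801938, -1.850609, -1.892655, -1.927926, -1.956295, -1.977662, -1.991949, -1.999105] (distinct, 6 d.p.).
−105·(-2*cos(pi/105)) / ((2)−(-2*cos(pi/105))) = 105*cos(pi/105)/(cos(pi/105) + 1) = ϑ(G).
ϑ(G) ≈ 52.488248718.
α=52, χ(Ḡ)=53; ϑ=105*cos(pi/105)/(cos(pi/105) + 1) lies between (both strict).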